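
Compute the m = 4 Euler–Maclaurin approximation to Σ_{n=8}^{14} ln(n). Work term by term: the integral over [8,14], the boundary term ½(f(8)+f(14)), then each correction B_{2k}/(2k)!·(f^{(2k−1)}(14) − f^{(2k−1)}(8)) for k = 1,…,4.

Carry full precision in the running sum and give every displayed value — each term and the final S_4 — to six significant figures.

The integral term ∫_8^14 ln(x) dx = 14.3113.
Endpoint term: (f(8) + f(14))/2 = (2.07944 + 2.63906)/2 = 2.35925.
Integral + boundary = 16.6705.
Order-1 term: 1/12 · (0.0714286 − 0.125000) = -0.00446429.
Partial sum through k=1: 16.6661.
Order-2 term: −1/720 · (0.000728863 − 0.00390625) = 4.41304e-06.
Partial sum through k=2: 16.6661.
Order-3 term: 1/30240 · (4.46243e-05 − 0.000732422) = -2.27446e-08.
Partial sum through k=3: 16.6661.
Order-4 term: −1/1209600 · (6.83024e-06 − 0.000343323) = 2.78185e-10.

S_4 ≈ 16.6661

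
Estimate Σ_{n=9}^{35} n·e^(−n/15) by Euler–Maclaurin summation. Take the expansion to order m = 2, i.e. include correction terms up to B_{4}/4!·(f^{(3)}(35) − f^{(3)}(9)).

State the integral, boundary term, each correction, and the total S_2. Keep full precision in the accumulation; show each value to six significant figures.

∫_9^35 x·e^(−x/15) dx evaluates to 124.843.
Boundary: ½(f(9) + f(35)) = ½(4.93930 + 3.39402) = 4.16666.
So far: 129.010.
Order-1 term: 1/12 · (-0.129296 − 0.219525) = -0.0290684.
Running total after k=1: 128.981.
Order-2 term: −1/720 · (0.000287324 − 0.00585399) = 7.73148e-06.

S_2 ≈ 128.981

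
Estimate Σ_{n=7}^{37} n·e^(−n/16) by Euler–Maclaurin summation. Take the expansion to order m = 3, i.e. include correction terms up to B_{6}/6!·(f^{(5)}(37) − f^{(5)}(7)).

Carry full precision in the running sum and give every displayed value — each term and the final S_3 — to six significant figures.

∫_7^37 x·e^(−x/16) dx evaluates to 153.635.
½[f(7) + f(37)] = ½[4.51954 + 3.66350] = 4.09152.
So far: 157.727.
Correction k=1: B_{2}/2! · (f^{(1)}(37) − f^{(1)}(7)) = 1/12 · (-0.129955 − 0.363177) = -0.0410944.
Running total after k=1: 157.686.
Correction k=2: B_{4}/4! · (f^{(3)}(37) − f^{(3)}(7)) = −1/720 · (0.000265905 − 0.00646279) = 8.60679e-06.
Running total after k=2: 157.686.
Correction k=3: B_{6}/6! · (f^{(5)}(37) − f^{(5)}(7)) = 1/30240 · (4.06034e-06 − 4.49489e-05) = -1.35214e-09.

S_3 ≈ 157.686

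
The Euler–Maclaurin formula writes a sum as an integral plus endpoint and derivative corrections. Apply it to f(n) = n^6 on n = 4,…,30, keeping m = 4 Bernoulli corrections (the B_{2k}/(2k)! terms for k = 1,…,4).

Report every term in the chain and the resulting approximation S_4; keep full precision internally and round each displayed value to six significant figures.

S_4 ≈ 3.50093e+09

Integral: ∫_4^30 x^6 dx = 3.12428e+09.
Endpoint term: (f(4) + f(30))/2 = (4096.00 + 7.29000e+08)/2 = 3.64502e+08.
Integral + boundary = 3.48879e+09.
Correction k=1: B_{2}/2! · (f^{(1)}(30) − f^{(1)}(4)) = 1/12 · (1.45800e+08 − 6144.00) = 1.21495e+07.
Partial sum through k=1: 3.50093e+09.
Correction k=2: B_{4}/4! · (f^{(3)}(30) − f^{(3)}(4)) = −1/720 · (3.24000e+06 − 7680.00) = -4489.33.
Partial sum through k=2: 3.50093e+09.
Correction k=3: B_{6}/6! · (f^{(5)}(30) − f^{(5)}(4)) = 1/30240 · (21600.0 − 2880.00) = 0.619048.
Partial sum through k=3: 3.50093e+09.
Correction k=4: B_{8}/8! · (f^{(7)}(30) − f^{(7)}(4)) = −1/1209600 · (0.00000 − 0.00000) = 0.00000.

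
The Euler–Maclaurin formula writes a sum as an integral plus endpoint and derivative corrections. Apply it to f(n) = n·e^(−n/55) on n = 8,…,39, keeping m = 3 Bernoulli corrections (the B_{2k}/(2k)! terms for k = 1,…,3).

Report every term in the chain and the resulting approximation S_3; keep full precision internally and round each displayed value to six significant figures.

S_3 ≈ 464.833

The integral term ∫_8^39 x·e^(−x/55) dx = 451.828.
½[f(8) + f(39)] = ½[6.91703 + 19.1916] = 13.0543.
So far: 464.882.
Correction k=1: B_{2}/2! · (f^{(1)}(39) − f^{(1)}(8)) = 1/12 · (0.143154 − 0.738865) = -0.0496426.
Running total after k=1: 464.833.
Correction k=2: B_{4}/4! · (f^{(3)}(39) − f^{(3)}(8)) = −1/720 · (0.000372673 − 0.000815909) = 6.15605e-07.
Running total after k=2: 464.833.
Correction k=3: B_{6}/6! · (f^{(5)}(39) − f^{(5)}(8)) = 1/30240 · (2.30751e-07 − 4.58699e-07) = -7.53795e-12.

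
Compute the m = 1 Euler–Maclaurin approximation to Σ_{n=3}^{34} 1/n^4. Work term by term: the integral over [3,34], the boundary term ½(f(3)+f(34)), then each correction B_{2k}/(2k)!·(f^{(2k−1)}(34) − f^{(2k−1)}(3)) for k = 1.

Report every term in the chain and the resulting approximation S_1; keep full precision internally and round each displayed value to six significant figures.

Integral: ∫_3^34 1/x^4 dx = 0.0123372.
½[f(3) + f(34)] = ½[0.0123457 + 7.48315e-07] = 0.00617321.
Running total after boundary: 0.0185104.
Correction k=1: B_{2}/2! · (f^{(1)}(34) − f^{(1)}(3)) = 1/12 · (-8.80370e-08 − (-0.0164609)) = 0.00137173.

S_1 ≈ 0.0198821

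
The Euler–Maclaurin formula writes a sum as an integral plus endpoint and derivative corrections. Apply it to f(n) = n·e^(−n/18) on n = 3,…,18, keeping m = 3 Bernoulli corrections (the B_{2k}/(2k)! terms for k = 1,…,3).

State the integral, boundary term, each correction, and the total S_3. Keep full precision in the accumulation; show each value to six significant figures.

The integral term ∫_3^18 x·e^(−x/18) dx = 81.5842.
Endpoint term: (f(3) + f(18))/2 = (2.53945 + 6.62183)/2 = 4.58064.
Running total after boundary: 86.1649.
Order-1 term: 1/12 · (0.00000 − 0.705401) = -0.0587835.
After k=1: 86.1061.
Order-2 term: −1/720 · (0.00227086 − 0.00740236) = 7.12708e-06.
After k=2: 86.1061.
Order-3 term: 1/30240 · (1.40177e-05 − 3.89739e-05) = -8.25274e-10.

S_3 ≈ 86.1061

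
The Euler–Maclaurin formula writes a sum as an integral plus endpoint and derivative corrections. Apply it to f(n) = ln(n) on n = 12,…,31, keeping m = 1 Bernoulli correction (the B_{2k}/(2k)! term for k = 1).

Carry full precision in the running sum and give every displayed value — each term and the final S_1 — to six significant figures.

Integral: ∫_12^31 ln(x) dx = 57.6347.
Endpoint term: (f(12) + f(31))/2 = (2.48491 + 3.43399)/2 = 2.95945.
Running total after boundary: 60.5942.
Correction k=1: B_{2}/2! · (f^{(1)}(31) − f^{(1)}(12)) = 1/12 · (0.0322581 − 0.0833333) = -0.00425627.

S_1 ≈ 60.5899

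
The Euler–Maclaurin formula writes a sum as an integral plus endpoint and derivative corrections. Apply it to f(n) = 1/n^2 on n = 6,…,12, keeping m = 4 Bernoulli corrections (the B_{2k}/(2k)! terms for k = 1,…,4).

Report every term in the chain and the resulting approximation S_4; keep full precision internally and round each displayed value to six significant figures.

∫_6^12 1/x^2 dx evaluates to 0.0833333.
Endpoint term: (f(6) + f(12))/2 = (0.0277778 + 0.00694444)/2 = 0.0173611.
Integral + boundary = 0.100694.
k=1: B_{2}/(2)! × [f^{(1)}(12) − f^{(1)}(6)] = 1/12 × (-0.00115741 − (-0.00925926)) = 0.000675154.
Partial sum through k=1: 0.101370.
k=2: B_{4}/(4)! × [f^{(3)}(12) − f^{(3)}(6)] = −1/720 × (-9.64506e-05 − (-0.00308642)) = -4.15273e-06.
Partial sum through k=2: 0.101365.
k=3: B_{6}/(6)! × [f^{(5)}(12) − f^{(5)}(6)] = 1/30240 × (-2.00939e-05 − (-0.00257202)) = 8.43890e-08.
Partial sum through k=3: 0.101366.
k=4: B_{8}/(8)! × [f^{(7)}(12) − f^{(7)}(6)] = −1/1209600 × (-7.81429e-06 − (-0.00400091)) = -3.30117e-09.

S_4 ≈ 0.101366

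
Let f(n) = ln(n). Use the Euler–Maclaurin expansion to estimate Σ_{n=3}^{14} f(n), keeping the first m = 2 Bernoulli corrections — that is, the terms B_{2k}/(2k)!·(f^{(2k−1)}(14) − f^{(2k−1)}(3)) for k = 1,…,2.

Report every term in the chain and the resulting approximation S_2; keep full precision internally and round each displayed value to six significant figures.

Integral: ∫_3^14 ln(x) dx = 22.6510.
Endpoint term: (f(3) + f(14))/2 = (1.09861 + 2.63906)/2 = 1.86883.
So far: 24.5198.
k=1: B_{2}/(2)! × [f^{(1)}(14) − f^{(1)}(3)] = 1/12 × (0.0714286 − 0.333333) = -0.0218254.
Partial sum through k=1: 24.4980.
k=2: B_{4}/(4)! × [f^{(3)}(14) − f^{(3)}(3)] = −1/720 × (0.000728863 − 0.0740741) = 0.000101868.

S_2 ≈ 24.4981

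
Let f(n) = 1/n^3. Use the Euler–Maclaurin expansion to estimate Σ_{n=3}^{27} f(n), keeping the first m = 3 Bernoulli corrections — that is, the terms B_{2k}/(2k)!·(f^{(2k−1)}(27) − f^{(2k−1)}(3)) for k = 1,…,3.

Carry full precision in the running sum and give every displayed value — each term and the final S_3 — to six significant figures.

S_3 ≈ 0.0763979

Integral: ∫_3^27 1/x^3 dx = 0.0548697.
Boundary: ½(f(3) + f(27)) = ½(0.0370370 + 5.08053e-05) = 0.0185439.
So far: 0.0734136.
k=1: B_{2}/(2)! × [f^{(1)}(27) − f^{(1)}(3)] = 1/12 × (-5.64503e-06 − (-0.0370370)) = 0.00308595.
Partial sum through k=1: 0.0764996.
k=2: B_{4}/(4)! × [f^{(3)}(27) − f^{(3)}(3)] = −1/720 × (-1.54870e-07 − (-0.0823045)) = -0.000114312.
Partial sum through k=2: 0.0763852.
k=3: B_{6}/(6)! × [f^{(5)}(27) − f^{(5)}(3)] = 1/30240 × (-8.92258e-09 − (-0.384088)) = 1.27013e-05.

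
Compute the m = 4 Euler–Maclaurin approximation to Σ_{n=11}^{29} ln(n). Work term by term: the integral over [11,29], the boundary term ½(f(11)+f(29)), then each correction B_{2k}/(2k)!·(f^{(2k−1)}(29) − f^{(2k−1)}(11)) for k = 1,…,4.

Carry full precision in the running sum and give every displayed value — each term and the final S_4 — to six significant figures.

S_4 ≈ 56.1526

The integral term ∫_11^29 ln(x) dx = 53.2747.
Endpoint term: (f(11) + f(29))/2 = (2.39790 + 3.36730)/2 = 2.88260.
So far: 56.1573.
Correction k=1: B_{2}/2! · (f^{(1)}(29) − f^{(1)}(11)) = 1/12 · (0.0344828 − 0.0909091) = -0.00470219.
Running total after k=1: 56.1526.
Correction k=2: B_{4}/4! · (f^{(3)}(29) − f^{(3)}(11)) = −1/720 · (8.20042e-05 − 0.00150263) = 1.97309e-06.
Running total after k=2: 56.1526.
Correction k=3: B_{6}/6! · (f^{(5)}(29) − f^{(5)}(11)) = 1/30240 · (1.17010e-06 − 0.000149021) = -4.88925e-09.
Running total after k=3: 56.1526.
Correction k=4: B_{8}/8! · (f^{(7)}(29) − f^{(7)}(11)) = −1/1209600 · (4.17394e-08 − 3.69474e-05) = 3.05106e-11.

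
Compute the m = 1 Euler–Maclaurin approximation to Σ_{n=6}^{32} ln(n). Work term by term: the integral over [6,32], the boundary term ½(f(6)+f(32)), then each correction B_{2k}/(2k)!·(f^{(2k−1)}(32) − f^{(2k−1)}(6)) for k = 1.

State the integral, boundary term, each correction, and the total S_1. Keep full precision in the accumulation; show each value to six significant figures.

S_1 ≈ 76.7705

∫_6^32 ln(x) dx evaluates to 74.1530.
Endpoint term: (f(6) + f(32))/2 = (1.79176 + 3.46574)/2 = 2.62875.
Integral + boundary = 76.7817.
Order-1 term: 1/12 · (0.0312500 − 0.166667) = -0.0112847.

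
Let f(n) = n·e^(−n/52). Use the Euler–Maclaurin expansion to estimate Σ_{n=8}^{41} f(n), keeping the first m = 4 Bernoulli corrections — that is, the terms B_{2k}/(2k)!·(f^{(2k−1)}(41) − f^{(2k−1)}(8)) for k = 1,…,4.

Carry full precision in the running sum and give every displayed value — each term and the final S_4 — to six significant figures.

S_4 ≈ 489.623

Integral: ∫_8^41 x·e^(−x/52) dx = 476.928.
Boundary: ½(f(8) + f(41)) = ½(6.85923 + 18.6363) = 12.7478.
So far: 489.675.
k=1: B_{2}/(2)! × [f^{(1)}(41) − f^{(1)}(8)] = 1/12 × (0.0961534 − 0.725496) = -0.0524452.
Running total after k=1: 489.623.
k=2: B_{4}/(4)! × [f^{(3)}(41) − f^{(3)}(8)] = −1/720 × (0.000371761 − 0.000902479) = 7.37109e-07.
Running total after k=2: 489.623.
k=3: B_{6}/(6)! × [f^{(5)}(41) − f^{(5)}(8)] = 1/30240 × (2.61820e-07 − 5.68289e-07) = -1.01346e-11.
Running total after k=3: 489.623.
k=4: B_{8}/(8)! × [f^{(7)}(41) − f^{(7)}(8)] = −1/1209600 × (1.42809e-10 − 2.96901e-10) = 1.27391e-16.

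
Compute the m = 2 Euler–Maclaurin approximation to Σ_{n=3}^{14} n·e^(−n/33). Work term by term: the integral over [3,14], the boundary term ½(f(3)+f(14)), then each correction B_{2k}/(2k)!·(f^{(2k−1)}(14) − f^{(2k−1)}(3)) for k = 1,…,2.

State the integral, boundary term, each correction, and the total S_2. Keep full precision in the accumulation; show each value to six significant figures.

S_2 ≈ 75.9100

The integral term ∫_3^14 x·e^(−x/33) dx = 69.9982.
Boundary: ½(f(3) + f(14)) = ½(2.73930 + 9.15971) = 5.94951.
Running total after boundary: 75.9478.
k=1: B_{2}/(2)! × [f^{(1)}(14) − f^{(1)}(3)] = 1/12 × (0.376698 − 0.830092) = -0.0377828.
Running total after k=1: 75.9100.
k=2: B_{4}/(4)! × [f^{(3)}(14) − f^{(3)}(3)] = −1/720 × (0.00154750 − 0.00243920) = 1.23848e-06.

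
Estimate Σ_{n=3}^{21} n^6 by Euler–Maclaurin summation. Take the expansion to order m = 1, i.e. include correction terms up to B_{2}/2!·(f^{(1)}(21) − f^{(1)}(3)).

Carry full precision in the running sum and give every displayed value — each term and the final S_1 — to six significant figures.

∫_3^21 x^6 dx evaluates to 2.57298e+08.
Boundary: ½(f(3) + f(21)) = ½(729.000 + 8.57661e+07) = 4.28834e+07.
Running total after boundary: 3.00181e+08.
Correction k=1: B_{2}/2! · (f^{(1)}(21) − f^{(1)}(3)) = 1/12 · (2.45046e+07 − 1458.00) = 2.04193e+06.

S_1 ≈ 3.02223e+08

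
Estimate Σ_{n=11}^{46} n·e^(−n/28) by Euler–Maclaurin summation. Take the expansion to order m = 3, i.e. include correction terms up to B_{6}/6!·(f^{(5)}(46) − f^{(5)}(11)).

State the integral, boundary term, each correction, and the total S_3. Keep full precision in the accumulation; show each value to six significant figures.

S_3 ≈ 344.574

∫_11^46 x·e^(−x/28) dx evaluates to 336.457.
Boundary: ½(f(11) + f(46)) = ½(7.42638 + 8.89762) = 8.16200.
So far: 344.619.
Order-1 term: 1/12 · (-0.124346 − 0.409897) = -0.0445203.
Partial sum through k=1: 344.574.
Order-2 term: −1/720 · (0.000334831 − 0.00224509) = 2.65313e-06.
Partial sum through k=2: 344.574.
Order-3 term: 1/30240 · (1.05646e-06 − 5.06039e-06) = -1.32405e-10.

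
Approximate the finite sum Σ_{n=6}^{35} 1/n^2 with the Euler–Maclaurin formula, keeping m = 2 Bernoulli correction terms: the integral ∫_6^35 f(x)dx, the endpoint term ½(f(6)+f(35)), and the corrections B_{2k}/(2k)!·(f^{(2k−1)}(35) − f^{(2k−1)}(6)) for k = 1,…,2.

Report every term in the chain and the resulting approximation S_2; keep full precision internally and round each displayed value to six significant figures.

S_2 ≈ 0.153156

The integral term ∫_6^35 1/x^2 dx = 0.138095.
Boundary: ½(f(6) + f(35)) = ½(0.0277778 + 0.000816327) = 0.0142971.
Running total after boundary: 0.152392.
Correction k=1: B_{2}/2! · (f^{(1)}(35) − f^{(1)}(6)) = 1/12 · (-4.66472e-05 − (-0.00925926)) = 0.000767718.
Partial sum through k=1: 0.153160.
Correction k=2: B_{4}/4! · (f^{(3)}(35) − f^{(3)}(6)) = −1/720 · (-4.56952e-07 − (-0.00308642)) = -4.28606e-06.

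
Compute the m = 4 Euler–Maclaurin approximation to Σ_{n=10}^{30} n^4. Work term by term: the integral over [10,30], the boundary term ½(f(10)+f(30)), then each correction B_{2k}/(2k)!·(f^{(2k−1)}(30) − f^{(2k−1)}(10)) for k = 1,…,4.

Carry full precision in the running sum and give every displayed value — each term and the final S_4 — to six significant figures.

The integral term ∫_10^30 x^4 dx = 4.84000e+06.
½[f(10) + f(30)] = ½[10000.0 + 810000] = 410000.
Running total after boundary: 5.25000e+06.
Correction k=1: B_{2}/2! · (f^{(1)}(30) − f^{(1)}(10)) = 1/12 · (108000 − 4000.00) = 8666.67.
After k=1: 5.25867e+06.
Correction k=2: B_{4}/4! · (f^{(3)}(30) − f^{(3)}(10)) = −1/720 · (720.000 − 240.000) = -0.666667.
After k=2: 5.25867e+06.
Correction k=3: B_{6}/6! · (f^{(5)}(30) − f^{(5)}(10)) = 1/30240 · (0.00000 − 0.00000) = 0.00000.
After k=3: 5.25867e+06.
Correction k=4: B_{8}/8! · (f^{(7)}(30) − f^{(7)}(10)) = −1/1209600 · (0.00000 − 0.00000) = 0.00000.

S_4 ≈ 5.25867e+06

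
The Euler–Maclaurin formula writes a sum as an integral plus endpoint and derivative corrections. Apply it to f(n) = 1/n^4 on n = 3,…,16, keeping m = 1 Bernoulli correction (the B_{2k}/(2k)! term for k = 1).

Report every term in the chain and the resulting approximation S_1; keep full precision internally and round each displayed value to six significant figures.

S_1 ≈ 0.0198162

∫_3^16 1/x^4 dx evaluates to 0.0122643.
Endpoint term: (f(3) + f(16))/2 = (0.0123457 + 1.52588e-05)/2 = 0.00618047.
So far: 0.0184448.
k=1: B_{2}/(2)! × [f^{(1)}(16) − f^{(1)}(3)] = 1/12 × (-3.81470e-06 − (-0.0164609)) = 0.00137142.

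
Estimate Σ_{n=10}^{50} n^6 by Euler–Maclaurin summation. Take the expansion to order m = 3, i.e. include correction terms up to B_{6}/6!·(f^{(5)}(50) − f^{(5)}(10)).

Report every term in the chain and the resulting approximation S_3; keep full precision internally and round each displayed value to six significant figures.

The integral term ∫_10^50 x^6 dx = 1.11606e+11.
Endpoint term: (f(10) + f(50))/2 = (1.00000e+06 + 1.56250e+10)/2 = 7.81300e+09.
Integral + boundary = 1.19419e+11.
Correction k=1: B_{2}/2! · (f^{(1)}(50) − f^{(1)}(10)) = 1/12 · (1.87500e+09 − 600000) = 1.56200e+08.
After k=1: 1.19575e+11.
Correction k=2: B_{4}/4! · (f^{(3)}(50) − f^{(3)}(10)) = −1/720 · (1.50000e+07 − 120000) = -20666.7.
After k=2: 1.19575e+11.
Correction k=3: B_{6}/6! · (f^{(5)}(50) − f^{(5)}(10)) = 1/30240 · (36000.0 − 7200.00) = 0.952381.

S_3 ≈ 1.19575e+11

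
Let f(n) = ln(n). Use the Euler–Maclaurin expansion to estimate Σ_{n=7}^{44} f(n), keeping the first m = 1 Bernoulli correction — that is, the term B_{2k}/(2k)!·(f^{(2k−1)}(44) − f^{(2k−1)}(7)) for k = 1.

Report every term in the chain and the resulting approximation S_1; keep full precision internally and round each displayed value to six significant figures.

∫_7^44 ln(x) dx evaluates to 115.883.
Endpoint term: (f(7) + f(44))/2 = (1.94591 + 3.78419)/2 = 2.86505.
Running total after boundary: 118.748.
k=1: B_{2}/(2)! × [f^{(1)}(44) − f^{(1)}(7)] = 1/12 × (0.0227273 − 0.142857) = -0.0100108.

S_1 ≈ 118.738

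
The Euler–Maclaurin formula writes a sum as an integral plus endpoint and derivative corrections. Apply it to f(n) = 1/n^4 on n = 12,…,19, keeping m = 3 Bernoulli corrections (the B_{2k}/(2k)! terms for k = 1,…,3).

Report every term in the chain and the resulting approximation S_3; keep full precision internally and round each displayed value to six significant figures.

S_3 ≈ 0.000173453

The integral term ∫_12^19 1/x^4 dx = 0.000144303.
Boundary: ½(f(12) + f(19)) = ½(4.82253e-05 + 7.67336e-06) = 2.79493e-05.
So far: 0.000172253.
Order-1 term: 1/12 · (-1.61544e-06 − (-1.60751e-05)) = 1.20497e-06.
After k=1: 0.000173458.
Order-2 term: −1/720 · (-1.34247e-07 − (-3.34898e-06)) = -4.46491e-09.
After k=2: 0.000173453.
Order-3 term: 1/30240 · (-2.08251e-08 − (-1.30238e-06)) = 4.23795e-11.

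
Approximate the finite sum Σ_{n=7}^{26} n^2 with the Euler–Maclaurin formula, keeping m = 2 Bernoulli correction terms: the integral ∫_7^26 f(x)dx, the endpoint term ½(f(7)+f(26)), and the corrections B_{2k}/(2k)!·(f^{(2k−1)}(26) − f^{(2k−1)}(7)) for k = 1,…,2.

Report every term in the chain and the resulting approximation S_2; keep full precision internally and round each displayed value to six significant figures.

S_2 ≈ 6110.00

Integral: ∫_7^26 x^2 dx = 5744.33.
Endpoint term: (f(7) + f(26))/2 = (49.0000 + 676.000)/2 = 362.500.
Running total after boundary: 6106.83.
k=1: B_{2}/(2)! × [f^{(1)}(26) − f^{(1)}(7)] = 1/12 × (52.0000 − 14.0000) = 3.16667.
After k=1: 6110.00.
k=2: B_{4}/(4)! × [f^{(3)}(26) − f^{(3)}(7)] = −1/720 × (0.00000 − 0.00000) = 0.00000.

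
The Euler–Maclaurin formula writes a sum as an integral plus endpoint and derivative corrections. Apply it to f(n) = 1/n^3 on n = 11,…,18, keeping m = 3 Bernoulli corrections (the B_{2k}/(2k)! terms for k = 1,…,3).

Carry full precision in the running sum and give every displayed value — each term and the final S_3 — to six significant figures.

Integral: ∫_11^18 1/x^3 dx = 0.00258902.
½[f(11) + f(18)] = ½[0.000751315 + 0.000171468] = 0.000461391.
Running total after boundary: 0.00305041.
Order-1 term: 1/12 · (-2.85780e-05 − (-0.000204904)) = 1.46938e-05.
After k=1: 0.00306511.
Order-2 term: −1/720 · (-1.76407e-06 − (-3.38684e-05)) = -4.45894e-08.
After k=2: 0.00306506.
Order-3 term: 1/30240 · (-2.28676e-07 − (-1.17560e-05)) = 3.81194e-10.

S_3 ≈ 0.00306506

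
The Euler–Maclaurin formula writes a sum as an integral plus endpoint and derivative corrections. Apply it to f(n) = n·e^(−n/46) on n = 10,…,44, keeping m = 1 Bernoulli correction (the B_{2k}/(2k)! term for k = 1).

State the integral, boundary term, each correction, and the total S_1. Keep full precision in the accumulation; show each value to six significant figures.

The integral term ∫_10^44 x·e^(−x/46) dx = 481.989.
Boundary: ½(f(10) + f(44)) = ½(8.04615 + 16.9060) = 12.4761.
Integral + boundary = 494.465.
Order-1 term: 1/12 · (0.0167055 − 0.629699) = -0.0510828.

S_1 ≈ 494.414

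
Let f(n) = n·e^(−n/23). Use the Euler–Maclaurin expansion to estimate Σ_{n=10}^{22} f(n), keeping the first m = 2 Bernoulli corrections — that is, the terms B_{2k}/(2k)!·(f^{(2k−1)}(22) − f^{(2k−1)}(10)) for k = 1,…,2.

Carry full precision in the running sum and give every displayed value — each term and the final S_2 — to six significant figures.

S_2 ≈ 101.140

Integral: ∫_10^22 x·e^(−x/23) dx = 93.7057.
Boundary: ½(f(10) + f(22)) = ½(6.47405 + 8.45299) = 7.46352.
Integral + boundary = 101.169.
Correction k=1: B_{2}/2! · (f^{(1)}(22) − f^{(1)}(10)) = 1/12 · (0.0167055 − 0.365925) = -0.0291016.
Running total after k=1: 101.140.
Correction k=2: B_{4}/4! · (f^{(3)}(22) − f^{(3)}(10)) = −1/720 · (0.00148423 − 0.00313939) = 2.29882e-06.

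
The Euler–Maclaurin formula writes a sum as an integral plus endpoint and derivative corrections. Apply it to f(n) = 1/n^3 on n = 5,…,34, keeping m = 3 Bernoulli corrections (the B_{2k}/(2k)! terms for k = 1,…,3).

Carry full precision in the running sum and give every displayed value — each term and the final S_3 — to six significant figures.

S_3 ≈ 0.0239749

∫_5^34 1/x^3 dx evaluates to 0.0195675.
Endpoint term: (f(5) + f(34))/2 = (0.00800000 + 2.54427e-05)/2 = 0.00401272.
Running total after boundary: 0.0235802.
Correction k=1: B_{2}/2! · (f^{(1)}(34) − f^{(1)}(5)) = 1/12 · (-2.24494e-06 − (-0.00480000)) = 0.000399813.
After k=1: 0.0239800.
Correction k=2: B_{4}/4! · (f^{(3)}(34) − f^{(3)}(5)) = −1/720 · (-3.88399e-08 − (-0.00384000)) = -5.33328e-06.
After k=2: 0.0239747.
Correction k=3: B_{6}/6! · (f^{(5)}(34) − f^{(5)}(5)) = 1/30240 · (-1.41114e-09 − (-0.00645120)) = 2.13333e-07.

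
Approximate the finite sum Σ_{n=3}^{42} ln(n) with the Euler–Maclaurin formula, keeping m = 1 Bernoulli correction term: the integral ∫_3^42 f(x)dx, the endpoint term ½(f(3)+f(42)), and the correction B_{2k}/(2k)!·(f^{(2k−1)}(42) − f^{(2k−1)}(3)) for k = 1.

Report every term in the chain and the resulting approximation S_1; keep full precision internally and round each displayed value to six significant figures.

∫_3^42 ln(x) dx evaluates to 114.686.
½[f(3) + f(42)] = ½[1.09861 + 3.73767] = 2.41814.
Integral + boundary = 117.104.
k=1: B_{2}/(2)! × [f^{(1)}(42) − f^{(1)}(3)] = 1/12 × (0.0238095 − 0.333333) = -0.0257937.

S_1 ≈ 117.079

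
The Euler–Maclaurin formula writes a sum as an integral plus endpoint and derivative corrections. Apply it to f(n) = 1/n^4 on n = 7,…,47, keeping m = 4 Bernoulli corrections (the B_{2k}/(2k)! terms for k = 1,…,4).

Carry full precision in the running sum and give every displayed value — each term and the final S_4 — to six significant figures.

∫_7^47 1/x^4 dx evaluates to 0.000968607.
Endpoint term: (f(7) + f(47))/2 = (0.000416493 + 2.04931e-07)/2 = 0.000208349.
So far: 0.00117696.
Correction k=1: B_{2}/2! · (f^{(1)}(47) − f^{(1)}(7)) = 1/12 · (-1.74410e-08 − (-0.000237996)) = 1.98316e-05.
Running total after k=1: 0.00119679.
Correction k=2: B_{4}/4! · (f^{(3)}(47) − f^{(3)}(7)) = −1/720 · (-2.36862e-10 − (-0.000145712)) = -2.02377e-07.
Running total after k=2: 0.00119658.
Correction k=3: B_{6}/6! · (f^{(5)}(47) − f^{(5)}(7)) = 1/30240 · (-6.00466e-12 − (-0.000166528)) = 5.50687e-09.
Running total after k=3: 0.00119659.
Correction k=4: B_{8}/8! · (f^{(7)}(47) − f^{(7)}(7)) = −1/1209600 · (-2.44644e-13 − (-0.000305868)) = -2.52867e-10.

S_4 ≈ 0.00119659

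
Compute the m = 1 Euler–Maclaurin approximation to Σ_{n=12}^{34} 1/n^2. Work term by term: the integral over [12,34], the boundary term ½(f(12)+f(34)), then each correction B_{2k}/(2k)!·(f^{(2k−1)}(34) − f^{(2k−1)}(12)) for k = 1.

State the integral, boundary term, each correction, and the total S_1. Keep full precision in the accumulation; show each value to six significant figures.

S_1 ≈ 0.0579185

The integral term ∫_12^34 1/x^2 dx = 0.0539216.
Endpoint term: (f(12) + f(34))/2 = (0.00694444 + 0.000865052)/2 = 0.00390475.
Running total after boundary: 0.0578263.
Correction k=1: B_{2}/2! · (f^{(1)}(34) − f^{(1)}(12)) = 1/12 · (-5.08854e-05 − (-0.00115741)) = 9.22102e-05.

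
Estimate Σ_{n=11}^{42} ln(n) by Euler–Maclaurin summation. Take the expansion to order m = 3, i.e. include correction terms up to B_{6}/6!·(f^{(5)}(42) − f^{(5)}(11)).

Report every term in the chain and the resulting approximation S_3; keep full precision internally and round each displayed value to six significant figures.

S_3 ≈ 102.667

Integral: ∫_11^42 ln(x) dx = 99.6053.
½[f(11) + f(42)] = ½[2.39790 + 3.73767] = 3.06778.
So far: 102.673.
k=1: B_{2}/(2)! × [f^{(1)}(42) − f^{(1)}(11)] = 1/12 × (0.0238095 − 0.0909091) = -0.00559163.
Partial sum through k=1: 102.667.
k=2: B_{4}/(4)! × [f^{(3)}(42) − f^{(3)}(11)] = −1/720 × (2.69949e-05 − 0.00150263) = 2.04949e-06.
Partial sum through k=2: 102.667.
k=3: B_{6}/(6)! × [f^{(5)}(42) − f^{(5)}(11)] = 1/30240 × (1.83639e-07 − 0.000149021) = -4.92187e-09.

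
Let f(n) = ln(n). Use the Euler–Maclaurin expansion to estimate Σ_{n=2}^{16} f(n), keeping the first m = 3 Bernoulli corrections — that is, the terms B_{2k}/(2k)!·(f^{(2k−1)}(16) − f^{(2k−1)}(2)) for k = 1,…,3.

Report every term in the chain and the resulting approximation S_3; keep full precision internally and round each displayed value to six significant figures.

The integral term ∫_2^16 ln(x) dx = 28.9751.
Endpoint term: (f(2) + f(16))/2 = (0.693147 + 2.77259)/2 = 1.73287.
Running total after boundary: 30.7080.
Order-1 term: 1/12 · (0.0625000 − 0.500000) = -0.0364583.
Partial sum through k=1: 30.6715.
Order-2 term: −1/720 · (0.000488281 − 0.250000) = 0.000346544.
Partial sum through k=2: 30.6719.
Order-3 term: 1/30240 · (2.28882e-05 − 0.750000) = -2.48008e-05.

S_3 ≈ 30.6719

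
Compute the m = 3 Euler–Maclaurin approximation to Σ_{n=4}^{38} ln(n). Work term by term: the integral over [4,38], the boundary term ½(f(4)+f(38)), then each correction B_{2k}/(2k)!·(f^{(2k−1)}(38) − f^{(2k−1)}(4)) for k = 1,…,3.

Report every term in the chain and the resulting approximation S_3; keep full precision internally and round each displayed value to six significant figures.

Integral: ∫_4^38 ln(x) dx = 98.6831.
½[f(4) + f(38)] = ½[1.38629 + 3.63759] = 2.51194.
So far: 101.195.
Correction k=1: B_{2}/2! · (f^{(1)}(38) − f^{(1)}(4)) = 1/12 · (0.0263158 − 0.250000) = -0.0186404.
Running total after k=1: 101.176.
Correction k=2: B_{4}/4! · (f^{(3)}(38) − f^{(3)}(4)) = −1/720 · (3.64485e-05 − 0.0312500) = 4.33522e-05.
Running total after k=2: 101.176.
Correction k=3: B_{6}/6! · (f^{(5)}(38) − f^{(5)}(4)) = 1/30240 · (3.02896e-07 − 0.0234375) = -7.75040e-07.

S_3 ≈ 101.176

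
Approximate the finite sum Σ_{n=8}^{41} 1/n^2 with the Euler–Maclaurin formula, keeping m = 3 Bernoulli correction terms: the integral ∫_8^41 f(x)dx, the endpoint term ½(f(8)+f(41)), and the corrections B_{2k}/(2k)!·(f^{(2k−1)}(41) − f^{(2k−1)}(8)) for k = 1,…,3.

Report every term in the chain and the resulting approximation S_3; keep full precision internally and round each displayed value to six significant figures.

The integral term ∫_8^41 1/x^2 dx = 0.100610.
½[f(8) + f(41)] = ½[0.0156250 + 0.000594884] = 0.00810994.
Integral + boundary = 0.108720.
k=1: B_{2}/(2)! × [f^{(1)}(41) − f^{(1)}(8)] = 1/12 × (-2.90187e-05 − (-0.00390625)) = 0.000323103.
Partial sum through k=1: 0.109043.
k=2: B_{4}/(4)! × [f^{(3)}(41) − f^{(3)}(8)] = −1/720 × (-2.07153e-07 − (-0.000732422)) = -1.01696e-06.
Partial sum through k=2: 0.109042.
k=3: B_{6}/(6)! × [f^{(5)}(41) − f^{(5)}(8)] = 1/30240 × (-3.69697e-09 − (-0.000343323)) = 1.13531e-08.

S_3 ≈ 0.109042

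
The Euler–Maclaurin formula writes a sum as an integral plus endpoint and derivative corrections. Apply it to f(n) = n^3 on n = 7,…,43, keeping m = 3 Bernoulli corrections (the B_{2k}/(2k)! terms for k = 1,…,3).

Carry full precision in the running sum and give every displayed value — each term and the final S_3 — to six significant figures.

The integral term ∫_7^43 x^3 dx = 854100.
Endpoint term: (f(7) + f(43))/2 = (343.000 + 79507.0)/2 = 39925.0.
Running total after boundary: 894025.
Correction k=1: B_{2}/2! · (f^{(1)}(43) − f^{(1)}(7)) = 1/12 · (5547.00 − 147.000) = 450.000.
Partial sum through k=1: 894475.
Correction k=2: B_{4}/4! · (f^{(3)}(43) − f^{(3)}(7)) = −1/720 · (6.00000 − 6.00000) = 0.00000.
Partial sum through k=2: 894475.
Correction k=3: B_{6}/6! · (f^{(5)}(43) − f^{(5)}(7)) = 1/30240 · (0.00000 − 0.00000) = 0.00000.

S_3 ≈ 894475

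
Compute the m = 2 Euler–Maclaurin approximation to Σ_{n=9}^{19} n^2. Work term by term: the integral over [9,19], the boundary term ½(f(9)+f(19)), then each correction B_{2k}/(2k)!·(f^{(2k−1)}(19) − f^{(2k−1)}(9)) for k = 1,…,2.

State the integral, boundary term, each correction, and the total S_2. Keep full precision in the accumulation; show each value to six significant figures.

S_2 ≈ 2266.00

∫_9^19 x^2 dx evaluates to 2043.33.
Boundary: ½(f(9) + f(19)) = ½(81.0000 + 361.000) = 221.000.
Integral + boundary = 2264.33.
Order-1 term: 1/12 · (38.0000 − 18.0000) = 1.66667.
After k=1: 2266.00.
Order-2 term: −1/720 · (0.00000 − 0.00000) = 0.00000.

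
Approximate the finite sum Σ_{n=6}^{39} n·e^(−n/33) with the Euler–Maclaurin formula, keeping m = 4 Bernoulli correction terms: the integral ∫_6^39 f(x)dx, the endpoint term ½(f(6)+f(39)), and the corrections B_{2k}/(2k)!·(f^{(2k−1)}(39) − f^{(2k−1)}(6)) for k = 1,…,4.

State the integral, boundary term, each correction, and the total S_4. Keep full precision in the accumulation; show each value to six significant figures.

∫_6^39 x·e^(−x/33) dx evaluates to 344.272.
Boundary: ½(f(6) + f(39)) = ½(5.00252 + 11.9621) = 8.48231.
Running total after boundary: 352.754.
k=1: B_{2}/(2)! × [f^{(1)}(39) − f^{(1)}(6)] = 1/12 × (-0.0557674 − 0.682161) = -0.0614941.
Running total after k=1: 352.693.
k=2: B_{4}/(4)! × [f^{(3)}(39) − f^{(3)}(6)] = −1/720 × (0.000512097 − 0.00215764) = 2.28547e-06.
Running total after k=2: 352.693.
k=3: B_{6}/(6)! × [f^{(5)}(39) − f^{(5)}(6)] = 1/30240 × (9.87515e-07 − 3.38739e-06) = -7.93608e-11.
Running total after k=3: 352.693.
k=4: B_{8}/(8)! × [f^{(7)}(39) − f^{(7)}(6)] = −1/1209600 × (1.38180e-09 − 4.40172e-09) = 2.49662e-15.

S_4 ≈ 352.693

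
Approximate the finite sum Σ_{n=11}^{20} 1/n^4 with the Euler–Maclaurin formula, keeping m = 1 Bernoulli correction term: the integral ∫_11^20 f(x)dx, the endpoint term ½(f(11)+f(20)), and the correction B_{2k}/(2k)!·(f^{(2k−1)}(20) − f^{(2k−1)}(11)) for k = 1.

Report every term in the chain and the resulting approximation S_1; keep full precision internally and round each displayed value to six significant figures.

S_1 ≈ 0.000248013

∫_11^20 1/x^4 dx evaluates to 0.000208772.
Boundary: ½(f(11) + f(20)) = ½(6.83013e-05 + 6.25000e-06) = 3.72757e-05.
Integral + boundary = 0.000246047.
k=1: B_{2}/(2)! × [f^{(1)}(20) − f^{(1)}(11)] = 1/12 × (-1.25000e-06 − (-2.48369e-05)) = 1.96557e-06.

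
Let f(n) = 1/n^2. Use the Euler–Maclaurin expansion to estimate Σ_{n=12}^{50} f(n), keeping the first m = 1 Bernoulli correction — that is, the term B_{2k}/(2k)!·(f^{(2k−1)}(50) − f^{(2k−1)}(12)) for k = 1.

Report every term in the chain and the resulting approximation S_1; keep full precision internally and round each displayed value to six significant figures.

The integral term ∫_12^50 1/x^2 dx = 0.0633333.
½[f(12) + f(50)] = ½[0.00694444 + 0.000400000] = 0.00367222.
Integral + boundary = 0.0670056.
k=1: B_{2}/(2)! × [f^{(1)}(50) − f^{(1)}(12)] = 1/12 × (-1.60000e-05 − (-0.00115741)) = 9.51173e-05.

S_1 ≈ 0.0671007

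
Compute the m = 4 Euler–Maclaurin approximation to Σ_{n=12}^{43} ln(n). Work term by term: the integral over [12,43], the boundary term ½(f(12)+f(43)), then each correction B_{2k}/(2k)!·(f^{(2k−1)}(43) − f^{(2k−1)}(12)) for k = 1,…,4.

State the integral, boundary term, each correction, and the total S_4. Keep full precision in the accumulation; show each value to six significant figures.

Integral: ∫_12^43 ln(x) dx = 100.913.
Boundary: ½(f(12) + f(43)) = ½(2.48491 + 3.76120) = 3.12305.
So far: 104.036.
k=1: B_{2}/(2)! × [f^{(1)}(43) − f^{(1)}(12)] = 1/12 × (0.0232558 − 0.0833333) = -0.00500646.
After k=1: 104.031.
k=2: B_{4}/(4)! × [f^{(3)}(43) − f^{(3)}(12)] = −1/720 × (2.51550e-05 − 0.00115741) = 1.57257e-06.
After k=2: 104.031.
k=3: B_{6}/(6)! × [f^{(5)}(43) − f^{(5)}(12)] = 1/30240 × (1.63256e-07 − 9.64506e-05) = -3.18411e-09.
After k=3: 104.031.
k=4: B_{8}/(8)! × [f^{(7)}(43) − f^{(7)}(12)] = −1/1209600 × (2.64883e-09 − 2.00939e-05) = 1.66098e-11.

S_4 ≈ 104.031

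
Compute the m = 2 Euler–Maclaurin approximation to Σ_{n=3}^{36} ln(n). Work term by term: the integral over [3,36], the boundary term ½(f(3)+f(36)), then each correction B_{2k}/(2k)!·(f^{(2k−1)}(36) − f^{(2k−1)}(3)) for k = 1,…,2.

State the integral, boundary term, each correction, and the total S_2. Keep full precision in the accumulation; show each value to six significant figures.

S_2 ≈ 95.0266

∫_3^36 ln(x) dx evaluates to 92.7108.
½[f(3) + f(36)] = ½[1.09861 + 3.58352] = 2.34107.
Running total after boundary: 95.0519.
Order-1 term: 1/12 · (0.0277778 − 0.333333) = -0.0254630.
After k=1: 95.0264.
Order-2 term: −1/720 · (4.28669e-05 − 0.0740741) = 0.000102821.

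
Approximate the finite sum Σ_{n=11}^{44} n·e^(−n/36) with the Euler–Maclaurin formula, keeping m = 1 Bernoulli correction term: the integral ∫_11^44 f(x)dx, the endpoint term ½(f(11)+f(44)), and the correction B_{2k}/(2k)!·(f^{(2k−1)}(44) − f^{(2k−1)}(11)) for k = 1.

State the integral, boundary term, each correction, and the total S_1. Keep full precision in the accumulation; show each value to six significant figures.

Integral: ∫_11^44 x·e^(−x/36) dx = 398.145.
½[f(11) + f(44)] = ½[8.10385 + 12.9613] = 10.5326.
Running total after boundary: 408.677.
Correction k=1: B_{2}/2! · (f^{(1)}(44) − f^{(1)}(11)) = 1/12 · (-0.0654611 − 0.511607) = -0.0480890.

S_1 ≈ 408.629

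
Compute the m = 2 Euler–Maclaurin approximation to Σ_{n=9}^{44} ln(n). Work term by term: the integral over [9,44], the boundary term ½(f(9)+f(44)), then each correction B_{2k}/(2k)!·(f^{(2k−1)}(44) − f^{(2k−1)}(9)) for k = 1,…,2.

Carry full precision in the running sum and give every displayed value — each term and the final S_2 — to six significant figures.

The integral term ∫_9^44 ln(x) dx = 111.729.
Boundary: ½(f(9) + f(44)) = ½(2.19722 + 3.78419) = 2.99071.
Integral + boundary = 114.720.
Correction k=1: B_{2}/2! · (f^{(1)}(44) − f^{(1)}(9)) = 1/12 · (0.0227273 − 0.111111) = -0.00736532.
After k=1: 114.713.
Correction k=2: B_{4}/4! · (f^{(3)}(44) − f^{(3)}(9)) = −1/720 · (2.34786e-05 − 0.00274348) = 3.77779e-06.

S_2 ≈ 114.713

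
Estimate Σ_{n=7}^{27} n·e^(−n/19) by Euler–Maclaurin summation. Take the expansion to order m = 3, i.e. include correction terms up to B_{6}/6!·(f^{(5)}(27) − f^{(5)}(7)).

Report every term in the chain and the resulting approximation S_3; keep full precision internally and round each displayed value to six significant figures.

S_3 ≈ 136.362

∫_7^27 x·e^(−x/19) dx evaluates to 130.726.
½[f(7) + f(27)] = ½[4.84278 + 6.51941] = 5.68110.
Running total after boundary: 136.407.
Correction k=1: B_{2}/2! · (f^{(1)}(27) − f^{(1)}(7)) = 1/12 · (-0.101667 − 0.436943) = -0.0448842.
Partial sum through k=1: 136.362.
Correction k=2: B_{4}/4! · (f^{(3)}(27) − f^{(3)}(7)) = −1/720 · (0.00105610 − 0.00504320) = 5.53764e-06.
Partial sum through k=2: 136.362.
Correction k=3: B_{6}/6! · (f^{(5)}(27) − f^{(5)}(7)) = 1/30240 · (6.63110e-06 − 2.45873e-05) = -5.93791e-10.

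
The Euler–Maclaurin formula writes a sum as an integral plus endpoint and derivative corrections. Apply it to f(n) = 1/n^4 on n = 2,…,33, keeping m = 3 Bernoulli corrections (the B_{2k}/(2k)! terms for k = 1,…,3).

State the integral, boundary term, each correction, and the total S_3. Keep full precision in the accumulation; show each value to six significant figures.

Integral: ∫_2^33 1/x^4 dx = 0.0416574.
½[f(2) + f(33)] = ½[0.0625000 + 8.43226e-07] = 0.0312504.
Integral + boundary = 0.0729078.
Correction k=1: B_{2}/2! · (f^{(1)}(33) − f^{(1)}(2)) = 1/12 · (-1.02209e-07 − (-0.125000)) = 0.0104167.
Running total after k=1: 0.0833245.
Correction k=2: B_{4}/4! · (f^{(3)}(33) − f^{(3)}(2)) = −1/720 · (-2.81568e-09 − (-0.937500)) = -0.00130208.
Running total after k=2: 0.0820224.
Correction k=3: B_{6}/6! · (f^{(5)}(33) − f^{(5)}(2)) = 1/30240 · (-1.44792e-10 − (-13.1250)) = 0.000434028.

S_3 ≈ 0.0824564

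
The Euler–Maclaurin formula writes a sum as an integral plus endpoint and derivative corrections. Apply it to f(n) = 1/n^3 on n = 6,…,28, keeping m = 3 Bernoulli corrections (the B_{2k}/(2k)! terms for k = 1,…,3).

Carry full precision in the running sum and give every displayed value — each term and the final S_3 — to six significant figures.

S_3 ≈ 0.0157795

∫_6^28 1/x^3 dx evaluates to 0.0132511.
Endpoint term: (f(6) + f(28))/2 = (0.00462963 + 4.55539e-05)/2 = 0.00233759.
Running total after boundary: 0.0155887.
Order-1 term: 1/12 · (-4.88078e-06 − (-0.00231481)) = 0.000192495.
Running total after k=1: 0.0157812.
Order-2 term: −1/720 · (-1.24510e-07 − (-0.00128601)) = -1.78595e-06.
Running total after k=2: 0.0157794.
Order-3 term: 1/30240 · (-6.67016e-09 − (-0.00150034)) = 4.96143e-08.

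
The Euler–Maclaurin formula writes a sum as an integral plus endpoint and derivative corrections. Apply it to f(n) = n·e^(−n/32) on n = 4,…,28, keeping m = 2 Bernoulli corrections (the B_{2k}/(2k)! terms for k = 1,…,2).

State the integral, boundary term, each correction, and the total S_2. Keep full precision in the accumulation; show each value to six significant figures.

S_2 ≈ 223.802

∫_4^28 x·e^(−x/32) dx evaluates to 216.261.
½[f(4) + f(28)] = ½[3.52999 + 11.6721] = 7.60106.
So far: 223.862.
k=1: B_{2}/(2)! × [f^{(1)}(28) − f^{(1)}(4)] = 1/12 × (0.0521078 − 0.772185) = -0.0600064.
After k=1: 223.802.
k=2: B_{4}/(4)! × [f^{(3)}(28) − f^{(3)}(4)] = −1/720 × (0.000865070 − 0.00247771) = 2.23978e-06.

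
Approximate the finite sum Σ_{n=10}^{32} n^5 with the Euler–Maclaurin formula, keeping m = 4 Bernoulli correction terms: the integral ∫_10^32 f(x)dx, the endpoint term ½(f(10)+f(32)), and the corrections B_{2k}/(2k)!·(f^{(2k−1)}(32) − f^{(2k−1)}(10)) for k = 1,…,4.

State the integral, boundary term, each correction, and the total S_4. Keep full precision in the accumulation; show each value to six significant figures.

S_4 ≈ 1.96050e+08

Integral: ∫_10^32 x^5 dx = 1.78790e+08.
Endpoint term: (f(10) + f(32))/2 = (100000 + 3.35544e+07)/2 = 1.68272e+07.
Integral + boundary = 1.95618e+08.
Order-1 term: 1/12 · (5.24288e+06 − 50000.0) = 432740.
Running total after k=1: 1.96050e+08.
Order-2 term: −1/720 · (61440.0 − 6000.00) = -77.0000.
Running total after k=2: 1.96050e+08.
Order-3 term: 1/30240 · (120.000 − 120.000) = 0.00000.
Running total after k=3: 1.96050e+08.
Order-4 term: −1/1209600 · (0.00000 − 0.00000) = 0.00000.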